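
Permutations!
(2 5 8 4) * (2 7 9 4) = (2 5 8)(4 7 9) = [0, 1, 5, 3, 7, 8, 6, 9, 2, 4]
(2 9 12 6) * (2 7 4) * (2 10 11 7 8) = (2 9 12 6 8)(4 10 11 7) = [0, 1, 9, 3, 10, 5, 8, 4, 2, 12, 11, 7, 6]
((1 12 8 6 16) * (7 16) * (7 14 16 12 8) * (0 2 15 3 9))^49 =(0 9 3 15 2)(1 16 14 6 8)(7 12) =[9, 16, 0, 15, 4, 5, 8, 12, 1, 3, 10, 11, 7, 13, 6, 2, 14]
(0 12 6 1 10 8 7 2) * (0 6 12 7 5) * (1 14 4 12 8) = (0 7 2 6 14 4 12 8 5)(1 10) = [7, 10, 6, 3, 12, 0, 14, 2, 5, 9, 1, 11, 8, 13, 4]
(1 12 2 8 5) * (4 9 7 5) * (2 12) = (12)(1 2 8 4 9 7 5) = [0, 2, 8, 3, 9, 1, 6, 5, 4, 7, 10, 11, 12]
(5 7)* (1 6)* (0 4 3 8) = (0 4 3 8)(1 6)(5 7) = [4, 6, 2, 8, 3, 7, 1, 5, 0]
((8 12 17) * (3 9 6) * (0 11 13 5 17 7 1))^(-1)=(0 1 7 12 8 17 5 13 11)(3 6 9)=[1, 7, 2, 6, 4, 13, 9, 12, 17, 3, 10, 0, 8, 11, 14, 15, 16, 5]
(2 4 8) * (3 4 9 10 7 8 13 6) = [0, 1, 9, 4, 13, 5, 3, 8, 2, 10, 7, 11, 12, 6] = (2 9 10 7 8)(3 4 13 6)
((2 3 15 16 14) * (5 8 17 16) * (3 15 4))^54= [0, 1, 16, 3, 4, 2, 6, 7, 15, 9, 10, 11, 12, 13, 17, 14, 8, 5]= (2 16 8 15 14 17 5)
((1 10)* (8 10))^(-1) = [0, 10, 2, 3, 4, 5, 6, 7, 1, 9, 8] = (1 10 8)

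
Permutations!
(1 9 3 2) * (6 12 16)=(1 9 3 2)(6 12 16)=[0, 9, 1, 2, 4, 5, 12, 7, 8, 3, 10, 11, 16, 13, 14, 15, 6]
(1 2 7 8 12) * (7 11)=(1 2 11 7 8 12)=[0, 2, 11, 3, 4, 5, 6, 8, 12, 9, 10, 7, 1]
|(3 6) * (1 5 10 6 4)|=|(1 5 10 6 3 4)|=6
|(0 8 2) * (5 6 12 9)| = |(0 8 2)(5 6 12 9)| = 12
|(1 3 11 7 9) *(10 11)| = |(1 3 10 11 7 9)| = 6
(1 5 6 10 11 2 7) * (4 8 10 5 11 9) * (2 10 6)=[0, 11, 7, 3, 8, 2, 5, 1, 6, 4, 9, 10]=(1 11 10 9 4 8 6 5 2 7)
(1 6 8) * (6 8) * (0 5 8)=[5, 0, 2, 3, 4, 8, 6, 7, 1]=(0 5 8 1)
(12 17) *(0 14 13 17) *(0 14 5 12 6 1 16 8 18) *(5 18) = (0 18)(1 16 8 5 12 14 13 17 6) = [18, 16, 2, 3, 4, 12, 1, 7, 5, 9, 10, 11, 14, 17, 13, 15, 8, 6, 0]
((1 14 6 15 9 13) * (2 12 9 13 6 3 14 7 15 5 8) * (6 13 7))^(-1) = [0, 13, 8, 14, 4, 6, 1, 15, 5, 12, 10, 11, 2, 9, 3, 7] = (1 13 9 12 2 8 5 6)(3 14)(7 15)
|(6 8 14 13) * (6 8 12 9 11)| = 12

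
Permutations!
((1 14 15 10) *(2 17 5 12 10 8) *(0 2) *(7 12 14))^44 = (0 17 14 8 2 5 15) = [17, 1, 5, 3, 4, 15, 6, 7, 2, 9, 10, 11, 12, 13, 8, 0, 16, 14]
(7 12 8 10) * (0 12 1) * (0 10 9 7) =(0 12 8 9 7 1 10) =[12, 10, 2, 3, 4, 5, 6, 1, 9, 7, 0, 11, 8]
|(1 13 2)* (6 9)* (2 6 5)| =|(1 13 6 9 5 2)| =6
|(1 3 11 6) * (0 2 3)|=6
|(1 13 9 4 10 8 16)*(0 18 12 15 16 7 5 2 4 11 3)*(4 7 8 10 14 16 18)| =|(0 4 14 16 1 13 9 11 3)(2 7 5)(12 15 18)| =9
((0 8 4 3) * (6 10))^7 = [3, 1, 2, 4, 8, 5, 10, 7, 0, 9, 6] = (0 3 4 8)(6 10)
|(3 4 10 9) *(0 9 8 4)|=3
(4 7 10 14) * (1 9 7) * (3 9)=(1 3 9 7 10 14 4)=[0, 3, 2, 9, 1, 5, 6, 10, 8, 7, 14, 11, 12, 13, 4]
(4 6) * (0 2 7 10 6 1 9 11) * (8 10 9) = (0 2 7 9 11)(1 8 10 6 4) = [2, 8, 7, 3, 1, 5, 4, 9, 10, 11, 6, 0]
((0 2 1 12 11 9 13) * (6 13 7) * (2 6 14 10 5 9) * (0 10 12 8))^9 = (0 11 9 6 2 7 13 1 14 10 8 12 5) = [11, 14, 7, 3, 4, 0, 2, 13, 12, 6, 8, 9, 5, 1, 10]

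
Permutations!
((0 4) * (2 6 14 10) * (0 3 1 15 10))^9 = [0, 1, 2, 3, 4, 5, 6, 7, 8, 9, 10, 11, 12, 13, 14, 15] = (15)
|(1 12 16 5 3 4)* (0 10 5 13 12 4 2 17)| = |(0 10 5 3 2 17)(1 4)(12 16 13)| = 6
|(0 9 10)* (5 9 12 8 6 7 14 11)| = |(0 12 8 6 7 14 11 5 9 10)| = 10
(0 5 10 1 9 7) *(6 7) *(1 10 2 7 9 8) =[5, 8, 7, 3, 4, 2, 9, 0, 1, 6, 10] =(10)(0 5 2 7)(1 8)(6 9)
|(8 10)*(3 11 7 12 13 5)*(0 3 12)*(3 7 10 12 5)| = |(0 7)(3 11 10 8 12 13)| = 6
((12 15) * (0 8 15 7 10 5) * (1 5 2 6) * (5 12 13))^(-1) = [5, 6, 10, 3, 4, 13, 2, 12, 0, 9, 7, 11, 1, 15, 14, 8] = (0 5 13 15 8)(1 6 2 10 7 12)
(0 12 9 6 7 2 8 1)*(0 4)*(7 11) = (0 12 9 6 11 7 2 8 1 4) = [12, 4, 8, 3, 0, 5, 11, 2, 1, 6, 10, 7, 9]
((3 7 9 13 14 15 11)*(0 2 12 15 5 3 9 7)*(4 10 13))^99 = [15, 1, 11, 12, 14, 2, 6, 7, 8, 13, 5, 10, 9, 3, 0, 4] = (0 15 4 14)(2 11 10 5)(3 12 9 13)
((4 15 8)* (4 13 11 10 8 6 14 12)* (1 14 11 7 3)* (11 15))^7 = (1 13 11 14 7 10 12 3 8 4)(6 15) = [0, 13, 2, 8, 1, 5, 15, 10, 4, 9, 12, 14, 3, 11, 7, 6]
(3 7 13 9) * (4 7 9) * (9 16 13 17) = (3 16 13 4 7 17 9) = [0, 1, 2, 16, 7, 5, 6, 17, 8, 3, 10, 11, 12, 4, 14, 15, 13, 9]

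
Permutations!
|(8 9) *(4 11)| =2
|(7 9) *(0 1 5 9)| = |(0 1 5 9 7)| = 5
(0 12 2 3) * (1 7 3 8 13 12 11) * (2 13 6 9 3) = (0 11 1 7 2 8 6 9 3)(12 13) = [11, 7, 8, 0, 4, 5, 9, 2, 6, 3, 10, 1, 13, 12]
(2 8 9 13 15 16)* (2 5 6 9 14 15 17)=(2 8 14 15 16 5 6 9 13 17)=[0, 1, 8, 3, 4, 6, 9, 7, 14, 13, 10, 11, 12, 17, 15, 16, 5, 2]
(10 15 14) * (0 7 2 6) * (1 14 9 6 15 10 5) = (0 7 2 15 9 6)(1 14 5) = [7, 14, 15, 3, 4, 1, 0, 2, 8, 6, 10, 11, 12, 13, 5, 9]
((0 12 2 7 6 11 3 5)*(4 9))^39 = (0 5 3 11 6 7 2 12)(4 9) = [5, 1, 12, 11, 9, 3, 7, 2, 8, 4, 10, 6, 0]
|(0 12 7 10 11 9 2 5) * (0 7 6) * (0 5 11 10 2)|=8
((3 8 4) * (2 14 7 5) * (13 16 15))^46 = (2 7)(3 8 4)(5 14)(13 16 15) = [0, 1, 7, 8, 3, 14, 6, 2, 4, 9, 10, 11, 12, 16, 5, 13, 15]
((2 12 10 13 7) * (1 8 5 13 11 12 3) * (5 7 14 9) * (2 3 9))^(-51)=(1 8 7 3)(2 14 13 5 9)=[0, 8, 14, 1, 4, 9, 6, 3, 7, 2, 10, 11, 12, 5, 13]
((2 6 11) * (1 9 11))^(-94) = (1 9 11 2 6) = [0, 9, 6, 3, 4, 5, 1, 7, 8, 11, 10, 2]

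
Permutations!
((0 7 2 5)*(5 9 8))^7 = (0 7 2 9 8 5) = [7, 1, 9, 3, 4, 0, 6, 2, 5, 8]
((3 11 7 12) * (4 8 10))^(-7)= [0, 1, 2, 11, 10, 5, 6, 12, 4, 9, 8, 7, 3]= (3 11 7 12)(4 10 8)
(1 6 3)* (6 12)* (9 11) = (1 12 6 3)(9 11) = [0, 12, 2, 1, 4, 5, 3, 7, 8, 11, 10, 9, 6]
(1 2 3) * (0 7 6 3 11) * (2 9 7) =(0 2 11)(1 9 7 6 3) =[2, 9, 11, 1, 4, 5, 3, 6, 8, 7, 10, 0]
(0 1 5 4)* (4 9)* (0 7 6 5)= (0 1)(4 7 6 5 9)= [1, 0, 2, 3, 7, 9, 5, 6, 8, 4]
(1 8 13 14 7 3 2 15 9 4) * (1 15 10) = (1 8 13 14 7 3 2 10)(4 15 9) = [0, 8, 10, 2, 15, 5, 6, 3, 13, 4, 1, 11, 12, 14, 7, 9]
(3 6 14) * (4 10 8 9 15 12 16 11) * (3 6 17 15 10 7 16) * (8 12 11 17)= (3 8 9 10 12)(4 7 16 17 15 11)(6 14)= [0, 1, 2, 8, 7, 5, 14, 16, 9, 10, 12, 4, 3, 13, 6, 11, 17, 15]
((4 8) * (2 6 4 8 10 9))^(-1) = (2 9 10 4 6) = [0, 1, 9, 3, 6, 5, 2, 7, 8, 10, 4]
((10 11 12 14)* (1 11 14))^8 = (14)(1 12 11) = [0, 12, 2, 3, 4, 5, 6, 7, 8, 9, 10, 1, 11, 13, 14]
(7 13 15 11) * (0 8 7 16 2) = (0 8 7 13 15 11 16 2) = [8, 1, 0, 3, 4, 5, 6, 13, 7, 9, 10, 16, 12, 15, 14, 11, 2]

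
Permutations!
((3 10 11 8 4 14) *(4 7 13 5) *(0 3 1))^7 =(0 5 11 1 13 10 14 7 3 4 8) =[5, 13, 2, 4, 8, 11, 6, 3, 0, 9, 14, 1, 12, 10, 7]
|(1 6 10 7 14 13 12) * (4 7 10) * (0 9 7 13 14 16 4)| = 9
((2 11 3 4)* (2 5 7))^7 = (2 11 3 4 5 7) = [0, 1, 11, 4, 5, 7, 6, 2, 8, 9, 10, 3]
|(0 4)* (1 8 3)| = 6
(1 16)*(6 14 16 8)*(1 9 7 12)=[0, 8, 2, 3, 4, 5, 14, 12, 6, 7, 10, 11, 1, 13, 16, 15, 9]=(1 8 6 14 16 9 7 12)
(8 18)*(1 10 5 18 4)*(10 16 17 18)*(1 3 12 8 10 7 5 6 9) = [0, 16, 2, 12, 3, 7, 9, 5, 4, 1, 6, 11, 8, 13, 14, 15, 17, 18, 10] = (1 16 17 18 10 6 9)(3 12 8 4)(5 7)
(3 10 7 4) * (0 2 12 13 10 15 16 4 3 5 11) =(0 2 12 13 10 7 3 15 16 4 5 11) =[2, 1, 12, 15, 5, 11, 6, 3, 8, 9, 7, 0, 13, 10, 14, 16, 4]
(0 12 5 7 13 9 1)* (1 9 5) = [12, 0, 2, 3, 4, 7, 6, 13, 8, 9, 10, 11, 1, 5] = (0 12 1)(5 7 13)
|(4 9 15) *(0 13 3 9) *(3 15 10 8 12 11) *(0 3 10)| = 12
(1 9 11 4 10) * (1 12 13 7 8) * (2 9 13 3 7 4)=(1 13 4 10 12 3 7 8)(2 9 11)=[0, 13, 9, 7, 10, 5, 6, 8, 1, 11, 12, 2, 3, 4]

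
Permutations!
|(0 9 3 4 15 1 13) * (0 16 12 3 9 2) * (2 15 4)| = |(0 15 1 13 16 12 3 2)| = 8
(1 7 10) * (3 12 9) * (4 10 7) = (1 4 10)(3 12 9) = [0, 4, 2, 12, 10, 5, 6, 7, 8, 3, 1, 11, 9]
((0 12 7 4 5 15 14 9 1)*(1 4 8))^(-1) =(0 1 8 7 12)(4 9 14 15 5) =[1, 8, 2, 3, 9, 4, 6, 12, 7, 14, 10, 11, 0, 13, 15, 5]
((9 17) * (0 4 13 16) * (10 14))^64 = (17) = [0, 1, 2, 3, 4, 5, 6, 7, 8, 9, 10, 11, 12, 13, 14, 15, 16, 17]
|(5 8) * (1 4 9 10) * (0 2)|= 4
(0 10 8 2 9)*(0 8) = (0 10)(2 9 8) = [10, 1, 9, 3, 4, 5, 6, 7, 2, 8, 0]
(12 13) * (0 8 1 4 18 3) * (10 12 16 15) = (0 8 1 4 18 3)(10 12 13 16 15) = [8, 4, 2, 0, 18, 5, 6, 7, 1, 9, 12, 11, 13, 16, 14, 10, 15, 17, 3]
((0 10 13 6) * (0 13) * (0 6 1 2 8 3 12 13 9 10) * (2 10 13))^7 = (1 6 13 10 9)(2 12 3 8) = [0, 6, 12, 8, 4, 5, 13, 7, 2, 1, 9, 11, 3, 10]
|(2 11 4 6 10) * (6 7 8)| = 7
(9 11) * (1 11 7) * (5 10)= (1 11 9 7)(5 10)= [0, 11, 2, 3, 4, 10, 6, 1, 8, 7, 5, 9]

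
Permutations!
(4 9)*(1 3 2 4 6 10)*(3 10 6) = (1 10)(2 4 9 3) = [0, 10, 4, 2, 9, 5, 6, 7, 8, 3, 1]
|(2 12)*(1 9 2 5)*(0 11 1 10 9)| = |(0 11 1)(2 12 5 10 9)| = 15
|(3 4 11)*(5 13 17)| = |(3 4 11)(5 13 17)| = 3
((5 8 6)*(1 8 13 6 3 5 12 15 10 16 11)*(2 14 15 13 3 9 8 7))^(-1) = (1 11 16 10 15 14 2 7)(3 5)(6 13 12)(8 9) = [0, 11, 7, 5, 4, 3, 13, 1, 9, 8, 15, 16, 6, 12, 2, 14, 10]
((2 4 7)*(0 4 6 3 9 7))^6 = [0, 1, 6, 9, 4, 5, 3, 2, 8, 7] = (2 6 3 9 7)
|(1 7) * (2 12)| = |(1 7)(2 12)| = 2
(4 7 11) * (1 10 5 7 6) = (1 10 5 7 11 4 6) = [0, 10, 2, 3, 6, 7, 1, 11, 8, 9, 5, 4]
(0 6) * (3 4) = (0 6)(3 4) = [6, 1, 2, 4, 3, 5, 0]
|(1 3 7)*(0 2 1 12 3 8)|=12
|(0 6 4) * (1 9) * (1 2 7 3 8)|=|(0 6 4)(1 9 2 7 3 8)|=6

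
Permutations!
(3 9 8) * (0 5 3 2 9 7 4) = (0 5 3 7 4)(2 9 8) = [5, 1, 9, 7, 0, 3, 6, 4, 2, 8]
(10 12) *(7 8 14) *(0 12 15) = (0 12 10 15)(7 8 14) = [12, 1, 2, 3, 4, 5, 6, 8, 14, 9, 15, 11, 10, 13, 7, 0]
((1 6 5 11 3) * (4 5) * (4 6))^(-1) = [0, 3, 2, 11, 1, 4, 6, 7, 8, 9, 10, 5] = (1 3 11 5 4)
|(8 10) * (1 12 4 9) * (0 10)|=12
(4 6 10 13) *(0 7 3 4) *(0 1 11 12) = [7, 11, 2, 4, 6, 5, 10, 3, 8, 9, 13, 12, 0, 1] = (0 7 3 4 6 10 13 1 11 12)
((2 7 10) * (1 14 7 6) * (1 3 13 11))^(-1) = [0, 11, 10, 6, 4, 5, 2, 14, 8, 9, 7, 13, 12, 3, 1] = (1 11 13 3 6 2 10 7 14)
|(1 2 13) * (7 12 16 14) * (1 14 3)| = 8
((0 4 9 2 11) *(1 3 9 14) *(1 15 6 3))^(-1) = (0 11 2 9 3 6 15 14 4) = [11, 1, 9, 6, 0, 5, 15, 7, 8, 3, 10, 2, 12, 13, 4, 14]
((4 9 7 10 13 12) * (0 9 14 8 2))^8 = (0 8 4 13 7)(2 14 12 10 9) = [8, 1, 14, 3, 13, 5, 6, 0, 4, 2, 9, 11, 10, 7, 12]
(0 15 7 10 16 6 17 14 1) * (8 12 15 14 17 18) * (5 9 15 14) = (0 5 9 15 7 10 16 6 18 8 12 14 1) = [5, 0, 2, 3, 4, 9, 18, 10, 12, 15, 16, 11, 14, 13, 1, 7, 6, 17, 8]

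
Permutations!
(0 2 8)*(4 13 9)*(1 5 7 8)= [2, 5, 1, 3, 13, 7, 6, 8, 0, 4, 10, 11, 12, 9]= (0 2 1 5 7 8)(4 13 9)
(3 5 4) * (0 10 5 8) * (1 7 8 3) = [10, 7, 2, 3, 1, 4, 6, 8, 0, 9, 5] = (0 10 5 4 1 7 8)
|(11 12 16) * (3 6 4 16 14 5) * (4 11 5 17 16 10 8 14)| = |(3 6 11 12 4 10 8 14 17 16 5)| = 11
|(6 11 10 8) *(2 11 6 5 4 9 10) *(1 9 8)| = 6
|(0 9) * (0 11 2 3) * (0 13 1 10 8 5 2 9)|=14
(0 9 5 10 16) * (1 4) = (0 9 5 10 16)(1 4) = [9, 4, 2, 3, 1, 10, 6, 7, 8, 5, 16, 11, 12, 13, 14, 15, 0]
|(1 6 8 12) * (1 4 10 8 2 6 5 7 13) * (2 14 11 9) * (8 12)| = |(1 5 7 13)(2 6 14 11 9)(4 10 12)| = 60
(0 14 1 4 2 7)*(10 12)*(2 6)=[14, 4, 7, 3, 6, 5, 2, 0, 8, 9, 12, 11, 10, 13, 1]=(0 14 1 4 6 2 7)(10 12)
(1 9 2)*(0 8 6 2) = (0 8 6 2 1 9) = [8, 9, 1, 3, 4, 5, 2, 7, 6, 0]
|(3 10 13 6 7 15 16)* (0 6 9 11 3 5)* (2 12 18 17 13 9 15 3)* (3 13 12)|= |(0 6 7 13 15 16 5)(2 3 10 9 11)(12 18 17)|= 105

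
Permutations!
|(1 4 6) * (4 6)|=|(1 6)|=2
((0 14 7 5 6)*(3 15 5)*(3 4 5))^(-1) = (0 6 5 4 7 14)(3 15) = [6, 1, 2, 15, 7, 4, 5, 14, 8, 9, 10, 11, 12, 13, 0, 3]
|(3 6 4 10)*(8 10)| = |(3 6 4 8 10)| = 5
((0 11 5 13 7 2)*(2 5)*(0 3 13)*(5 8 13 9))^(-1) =[5, 1, 11, 2, 4, 9, 6, 13, 7, 3, 10, 0, 12, 8] =(0 5 9 3 2 11)(7 13 8)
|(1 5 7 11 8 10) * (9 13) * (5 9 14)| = |(1 9 13 14 5 7 11 8 10)| = 9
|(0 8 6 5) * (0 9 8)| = |(5 9 8 6)| = 4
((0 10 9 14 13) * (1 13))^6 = (14) = [0, 1, 2, 3, 4, 5, 6, 7, 8, 9, 10, 11, 12, 13, 14]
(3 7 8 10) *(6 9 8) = [0, 1, 2, 7, 4, 5, 9, 6, 10, 8, 3] = (3 7 6 9 8 10)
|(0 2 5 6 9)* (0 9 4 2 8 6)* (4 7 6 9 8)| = |(0 4 2 5)(6 7)(8 9)| = 4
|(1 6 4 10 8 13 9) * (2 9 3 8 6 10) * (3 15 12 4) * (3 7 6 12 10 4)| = |(1 4 2 9)(3 8 13 15 10 12)(6 7)| = 12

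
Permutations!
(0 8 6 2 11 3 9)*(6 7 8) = [6, 1, 11, 9, 4, 5, 2, 8, 7, 0, 10, 3] = (0 6 2 11 3 9)(7 8)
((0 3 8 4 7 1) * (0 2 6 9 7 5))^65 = (9) = [0, 1, 2, 3, 4, 5, 6, 7, 8, 9]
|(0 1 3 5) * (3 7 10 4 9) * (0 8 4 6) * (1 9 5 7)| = 6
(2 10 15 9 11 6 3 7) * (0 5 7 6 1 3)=(0 5 7 2 10 15 9 11 1 3 6)=[5, 3, 10, 6, 4, 7, 0, 2, 8, 11, 15, 1, 12, 13, 14, 9]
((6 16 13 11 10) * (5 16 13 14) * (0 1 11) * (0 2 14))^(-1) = (0 16 5 14 2 13 6 10 11 1) = [16, 0, 13, 3, 4, 14, 10, 7, 8, 9, 11, 1, 12, 6, 2, 15, 5]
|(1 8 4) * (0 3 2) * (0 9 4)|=7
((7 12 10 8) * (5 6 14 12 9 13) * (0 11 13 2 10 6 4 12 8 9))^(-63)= (0 14 4 11 8 12 13 7 6 5)= [14, 1, 2, 3, 11, 0, 5, 6, 12, 9, 10, 8, 13, 7, 4]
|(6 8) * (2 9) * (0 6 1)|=|(0 6 8 1)(2 9)|=4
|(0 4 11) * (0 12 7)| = |(0 4 11 12 7)| = 5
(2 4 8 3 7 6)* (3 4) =(2 3 7 6)(4 8) =[0, 1, 3, 7, 8, 5, 2, 6, 4]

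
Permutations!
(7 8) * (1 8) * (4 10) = (1 8 7)(4 10) = [0, 8, 2, 3, 10, 5, 6, 1, 7, 9, 4]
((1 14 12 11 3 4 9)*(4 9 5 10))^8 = (1 12 3)(4 10 5)(9 14 11) = [0, 12, 2, 1, 10, 4, 6, 7, 8, 14, 5, 9, 3, 13, 11]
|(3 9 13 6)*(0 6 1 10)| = |(0 6 3 9 13 1 10)| = 7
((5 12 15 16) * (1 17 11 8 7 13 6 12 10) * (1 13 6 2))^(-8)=(1 6 10 11 15 2 7 5 17 12 13 8 16)=[0, 6, 7, 3, 4, 17, 10, 5, 16, 9, 11, 15, 13, 8, 14, 2, 1, 12]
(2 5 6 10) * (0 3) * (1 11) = (0 3)(1 11)(2 5 6 10) = [3, 11, 5, 0, 4, 6, 10, 7, 8, 9, 2, 1]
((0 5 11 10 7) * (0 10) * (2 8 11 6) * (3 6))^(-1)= (0 11 8 2 6 3 5)(7 10)= [11, 1, 6, 5, 4, 0, 3, 10, 2, 9, 7, 8]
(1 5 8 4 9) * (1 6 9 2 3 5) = (2 3 5 8 4)(6 9) = [0, 1, 3, 5, 2, 8, 9, 7, 4, 6]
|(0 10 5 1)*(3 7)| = 4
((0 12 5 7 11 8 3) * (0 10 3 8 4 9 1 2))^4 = [11, 5, 7, 3, 0, 9, 6, 1, 8, 12, 10, 2, 4] = (0 11 2 7 1 5 9 12 4)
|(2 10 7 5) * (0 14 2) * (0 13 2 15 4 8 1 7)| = |(0 14 15 4 8 1 7 5 13 2 10)| = 11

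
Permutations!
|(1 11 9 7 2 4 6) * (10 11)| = 8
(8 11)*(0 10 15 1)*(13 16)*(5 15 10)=(0 5 15 1)(8 11)(13 16)=[5, 0, 2, 3, 4, 15, 6, 7, 11, 9, 10, 8, 12, 16, 14, 1, 13]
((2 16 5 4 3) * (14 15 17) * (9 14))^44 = (17)(2 3 4 5 16) = [0, 1, 3, 4, 5, 16, 6, 7, 8, 9, 10, 11, 12, 13, 14, 15, 2, 17]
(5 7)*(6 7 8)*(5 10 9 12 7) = [0, 1, 2, 3, 4, 8, 5, 10, 6, 12, 9, 11, 7] = (5 8 6)(7 10 9 12)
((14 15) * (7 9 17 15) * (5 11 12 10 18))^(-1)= (5 18 10 12 11)(7 14 15 17 9)= [0, 1, 2, 3, 4, 18, 6, 14, 8, 7, 12, 5, 11, 13, 15, 17, 16, 9, 10]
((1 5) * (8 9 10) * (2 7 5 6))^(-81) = (10)(1 5 7 2 6) = [0, 5, 6, 3, 4, 7, 1, 2, 8, 9, 10]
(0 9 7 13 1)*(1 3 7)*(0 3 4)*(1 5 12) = [9, 3, 2, 7, 0, 12, 6, 13, 8, 5, 10, 11, 1, 4] = (0 9 5 12 1 3 7 13 4)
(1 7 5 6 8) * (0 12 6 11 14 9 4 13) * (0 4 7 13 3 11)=[12, 13, 2, 11, 3, 0, 8, 5, 1, 7, 10, 14, 6, 4, 9]=(0 12 6 8 1 13 4 3 11 14 9 7 5)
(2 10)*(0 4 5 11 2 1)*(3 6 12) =(0 4 5 11 2 10 1)(3 6 12) =[4, 0, 10, 6, 5, 11, 12, 7, 8, 9, 1, 2, 3]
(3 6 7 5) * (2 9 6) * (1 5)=(1 5 3 2 9 6 7)=[0, 5, 9, 2, 4, 3, 7, 1, 8, 6]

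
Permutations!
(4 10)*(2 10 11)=(2 10 4 11)=[0, 1, 10, 3, 11, 5, 6, 7, 8, 9, 4, 2]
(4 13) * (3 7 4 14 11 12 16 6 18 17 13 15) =[0, 1, 2, 7, 15, 5, 18, 4, 8, 9, 10, 12, 16, 14, 11, 3, 6, 13, 17] =(3 7 4 15)(6 18 17 13 14 11 12 16)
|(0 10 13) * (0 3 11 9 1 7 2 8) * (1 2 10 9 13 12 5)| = |(0 9 2 8)(1 7 10 12 5)(3 11 13)| = 60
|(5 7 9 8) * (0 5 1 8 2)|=10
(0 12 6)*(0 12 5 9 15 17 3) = (0 5 9 15 17 3)(6 12) = [5, 1, 2, 0, 4, 9, 12, 7, 8, 15, 10, 11, 6, 13, 14, 17, 16, 3]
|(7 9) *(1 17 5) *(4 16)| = |(1 17 5)(4 16)(7 9)| = 6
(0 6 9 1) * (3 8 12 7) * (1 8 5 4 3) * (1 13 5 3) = [6, 0, 2, 3, 1, 4, 9, 13, 12, 8, 10, 11, 7, 5] = (0 6 9 8 12 7 13 5 4 1)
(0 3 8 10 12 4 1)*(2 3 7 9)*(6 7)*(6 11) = (0 11 6 7 9 2 3 8 10 12 4 1) = [11, 0, 3, 8, 1, 5, 7, 9, 10, 2, 12, 6, 4]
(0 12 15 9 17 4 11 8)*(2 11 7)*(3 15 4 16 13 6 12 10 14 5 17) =[10, 1, 11, 15, 7, 17, 12, 2, 0, 3, 14, 8, 4, 6, 5, 9, 13, 16] =(0 10 14 5 17 16 13 6 12 4 7 2 11 8)(3 15 9)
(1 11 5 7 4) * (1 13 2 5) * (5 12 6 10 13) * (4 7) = (1 11)(2 12 6 10 13)(4 5) = [0, 11, 12, 3, 5, 4, 10, 7, 8, 9, 13, 1, 6, 2]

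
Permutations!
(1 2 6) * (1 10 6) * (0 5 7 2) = (0 5 7 2 1)(6 10) = [5, 0, 1, 3, 4, 7, 10, 2, 8, 9, 6]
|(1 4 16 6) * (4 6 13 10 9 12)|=|(1 6)(4 16 13 10 9 12)|=6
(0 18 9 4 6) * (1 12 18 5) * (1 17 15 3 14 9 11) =(0 5 17 15 3 14 9 4 6)(1 12 18 11) =[5, 12, 2, 14, 6, 17, 0, 7, 8, 4, 10, 1, 18, 13, 9, 3, 16, 15, 11]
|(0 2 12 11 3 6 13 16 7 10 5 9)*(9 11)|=|(0 2 12 9)(3 6 13 16 7 10 5 11)|=8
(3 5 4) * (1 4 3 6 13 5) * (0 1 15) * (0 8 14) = (0 1 4 6 13 5 3 15 8 14) = [1, 4, 2, 15, 6, 3, 13, 7, 14, 9, 10, 11, 12, 5, 0, 8]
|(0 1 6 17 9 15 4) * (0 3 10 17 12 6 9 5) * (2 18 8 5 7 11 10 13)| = |(0 1 9 15 4 3 13 2 18 8 5)(6 12)(7 11 10 17)| = 44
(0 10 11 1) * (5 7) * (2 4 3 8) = (0 10 11 1)(2 4 3 8)(5 7) = [10, 0, 4, 8, 3, 7, 6, 5, 2, 9, 11, 1]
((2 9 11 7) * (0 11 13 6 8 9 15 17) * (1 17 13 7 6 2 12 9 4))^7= [0, 1, 15, 3, 4, 5, 6, 12, 8, 7, 10, 11, 9, 2, 14, 13, 16, 17]= (17)(2 15 13)(7 12 9)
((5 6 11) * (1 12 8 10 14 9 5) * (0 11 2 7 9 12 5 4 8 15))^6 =(0 7 12 6 10 1 4)(2 14 5 8 11 9 15) =[7, 4, 14, 3, 0, 8, 10, 12, 11, 15, 1, 9, 6, 13, 5, 2]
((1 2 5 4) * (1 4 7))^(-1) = (1 7 5 2) = [0, 7, 1, 3, 4, 2, 6, 5]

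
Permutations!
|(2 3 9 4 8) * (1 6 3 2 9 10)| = |(1 6 3 10)(4 8 9)| = 12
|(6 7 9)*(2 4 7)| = |(2 4 7 9 6)| = 5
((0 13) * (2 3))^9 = (0 13)(2 3) = [13, 1, 3, 2, 4, 5, 6, 7, 8, 9, 10, 11, 12, 0]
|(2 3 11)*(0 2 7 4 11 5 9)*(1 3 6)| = |(0 2 6 1 3 5 9)(4 11 7)| = 21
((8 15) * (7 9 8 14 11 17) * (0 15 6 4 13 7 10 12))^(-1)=[12, 1, 2, 3, 6, 5, 8, 13, 9, 7, 17, 14, 10, 4, 15, 0, 16, 11]=(0 12 10 17 11 14 15)(4 6 8 9 7 13)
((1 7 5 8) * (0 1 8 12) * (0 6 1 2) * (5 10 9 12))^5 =[2, 6, 0, 3, 4, 5, 12, 1, 8, 10, 7, 11, 9] =(0 2)(1 6 12 9 10 7)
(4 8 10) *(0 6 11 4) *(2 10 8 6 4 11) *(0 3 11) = (0 4 6 2 10 3 11) = [4, 1, 10, 11, 6, 5, 2, 7, 8, 9, 3, 0]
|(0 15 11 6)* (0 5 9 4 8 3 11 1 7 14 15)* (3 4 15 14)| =8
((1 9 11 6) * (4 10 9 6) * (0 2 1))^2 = (0 1)(2 6)(4 9)(10 11) = [1, 0, 6, 3, 9, 5, 2, 7, 8, 4, 11, 10]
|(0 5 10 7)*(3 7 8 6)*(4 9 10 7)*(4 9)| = |(0 5 7)(3 9 10 8 6)| = 15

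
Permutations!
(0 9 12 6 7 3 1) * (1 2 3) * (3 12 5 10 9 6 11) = [6, 0, 12, 2, 4, 10, 7, 1, 8, 5, 9, 3, 11] = (0 6 7 1)(2 12 11 3)(5 10 9)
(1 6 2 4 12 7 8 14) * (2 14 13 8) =(1 6 14)(2 4 12 7)(8 13) =[0, 6, 4, 3, 12, 5, 14, 2, 13, 9, 10, 11, 7, 8, 1]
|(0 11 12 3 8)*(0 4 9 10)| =|(0 11 12 3 8 4 9 10)| =8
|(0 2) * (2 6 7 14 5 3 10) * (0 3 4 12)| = 21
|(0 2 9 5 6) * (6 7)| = |(0 2 9 5 7 6)| = 6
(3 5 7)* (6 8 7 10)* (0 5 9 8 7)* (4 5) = [4, 1, 2, 9, 5, 10, 7, 3, 0, 8, 6] = (0 4 5 10 6 7 3 9 8)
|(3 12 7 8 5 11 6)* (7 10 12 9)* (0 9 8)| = |(0 9 7)(3 8 5 11 6)(10 12)| = 30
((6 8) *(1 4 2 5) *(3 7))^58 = [0, 2, 1, 3, 5, 4, 6, 7, 8] = (8)(1 2)(4 5)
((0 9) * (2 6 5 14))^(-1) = (0 9)(2 14 5 6) = [9, 1, 14, 3, 4, 6, 2, 7, 8, 0, 10, 11, 12, 13, 5]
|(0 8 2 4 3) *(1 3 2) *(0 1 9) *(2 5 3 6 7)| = 21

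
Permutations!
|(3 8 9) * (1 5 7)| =|(1 5 7)(3 8 9)| =3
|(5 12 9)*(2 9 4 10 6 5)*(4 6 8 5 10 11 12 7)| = 8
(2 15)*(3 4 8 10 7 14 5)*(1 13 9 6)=[0, 13, 15, 4, 8, 3, 1, 14, 10, 6, 7, 11, 12, 9, 5, 2]=(1 13 9 6)(2 15)(3 4 8 10 7 14 5)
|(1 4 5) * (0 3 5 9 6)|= 7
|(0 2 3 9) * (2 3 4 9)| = |(0 3 2 4 9)| = 5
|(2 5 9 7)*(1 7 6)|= |(1 7 2 5 9 6)|= 6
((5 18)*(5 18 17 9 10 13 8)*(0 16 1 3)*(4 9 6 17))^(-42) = (18)(0 1)(3 16) = [1, 0, 2, 16, 4, 5, 6, 7, 8, 9, 10, 11, 12, 13, 14, 15, 3, 17, 18]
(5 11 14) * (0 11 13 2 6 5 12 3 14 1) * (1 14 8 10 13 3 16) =(0 11 14 12 16 1)(2 6 5 3 8 10 13) =[11, 0, 6, 8, 4, 3, 5, 7, 10, 9, 13, 14, 16, 2, 12, 15, 1]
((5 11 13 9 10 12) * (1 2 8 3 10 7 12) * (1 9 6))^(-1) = (1 6 13 11 5 12 7 9 10 3 8 2) = [0, 6, 1, 8, 4, 12, 13, 9, 2, 10, 3, 5, 7, 11]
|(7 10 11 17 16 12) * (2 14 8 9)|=12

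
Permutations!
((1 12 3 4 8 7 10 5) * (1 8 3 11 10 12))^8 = [0, 1, 2, 3, 4, 7, 6, 11, 12, 9, 8, 5, 10] = (5 7 11)(8 12 10)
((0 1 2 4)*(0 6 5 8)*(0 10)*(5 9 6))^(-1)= (0 10 8 5 4 2 1)(6 9)= [10, 0, 1, 3, 2, 4, 9, 7, 5, 6, 8]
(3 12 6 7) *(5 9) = (3 12 6 7)(5 9) = [0, 1, 2, 12, 4, 9, 7, 3, 8, 5, 10, 11, 6]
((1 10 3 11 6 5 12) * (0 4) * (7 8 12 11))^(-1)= (0 4)(1 12 8 7 3 10)(5 6 11)= [4, 12, 2, 10, 0, 6, 11, 3, 7, 9, 1, 5, 8]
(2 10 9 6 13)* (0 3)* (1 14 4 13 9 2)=(0 3)(1 14 4 13)(2 10)(6 9)=[3, 14, 10, 0, 13, 5, 9, 7, 8, 6, 2, 11, 12, 1, 4]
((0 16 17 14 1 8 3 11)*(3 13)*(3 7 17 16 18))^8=(18)(1 13 17)(7 14 8)=[0, 13, 2, 3, 4, 5, 6, 14, 7, 9, 10, 11, 12, 17, 8, 15, 16, 1, 18]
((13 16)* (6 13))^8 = (6 16 13) = [0, 1, 2, 3, 4, 5, 16, 7, 8, 9, 10, 11, 12, 6, 14, 15, 13]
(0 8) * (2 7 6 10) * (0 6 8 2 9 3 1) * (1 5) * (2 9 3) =(0 9 2 7 8 6 10 3 5 1) =[9, 0, 7, 5, 4, 1, 10, 8, 6, 2, 3]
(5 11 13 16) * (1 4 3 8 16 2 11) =[0, 4, 11, 8, 3, 1, 6, 7, 16, 9, 10, 13, 12, 2, 14, 15, 5] =(1 4 3 8 16 5)(2 11 13)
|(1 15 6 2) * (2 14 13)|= |(1 15 6 14 13 2)|= 6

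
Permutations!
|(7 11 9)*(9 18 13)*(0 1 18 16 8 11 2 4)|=24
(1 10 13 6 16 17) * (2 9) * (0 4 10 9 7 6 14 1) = (0 4 10 13 14 1 9 2 7 6 16 17) = [4, 9, 7, 3, 10, 5, 16, 6, 8, 2, 13, 11, 12, 14, 1, 15, 17, 0]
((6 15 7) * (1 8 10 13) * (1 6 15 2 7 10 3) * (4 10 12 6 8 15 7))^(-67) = [0, 6, 13, 12, 8, 5, 10, 7, 15, 9, 3, 11, 4, 1, 14, 2] = (1 6 10 3 12 4 8 15 2 13)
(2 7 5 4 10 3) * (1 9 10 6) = [0, 9, 7, 2, 6, 4, 1, 5, 8, 10, 3] = (1 9 10 3 2 7 5 4 6)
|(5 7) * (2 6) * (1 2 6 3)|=6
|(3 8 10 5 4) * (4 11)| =|(3 8 10 5 11 4)| =6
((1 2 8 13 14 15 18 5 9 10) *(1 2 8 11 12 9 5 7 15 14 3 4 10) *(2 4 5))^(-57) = [0, 11, 13, 1, 10, 8, 6, 7, 12, 2, 4, 3, 5, 9, 14, 15, 16, 17, 18] = (18)(1 11 3)(2 13 9)(4 10)(5 8 12)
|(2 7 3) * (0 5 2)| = |(0 5 2 7 3)| = 5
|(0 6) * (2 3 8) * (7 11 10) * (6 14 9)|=12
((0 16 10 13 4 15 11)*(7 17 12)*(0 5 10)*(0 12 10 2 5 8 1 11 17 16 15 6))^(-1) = [6, 8, 5, 3, 13, 2, 4, 12, 11, 9, 17, 1, 16, 10, 14, 0, 7, 15] = (0 6 4 13 10 17 15)(1 8 11)(2 5)(7 12 16)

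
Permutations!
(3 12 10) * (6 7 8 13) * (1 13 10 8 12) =(1 13 6 7 12 8 10 3) =[0, 13, 2, 1, 4, 5, 7, 12, 10, 9, 3, 11, 8, 6]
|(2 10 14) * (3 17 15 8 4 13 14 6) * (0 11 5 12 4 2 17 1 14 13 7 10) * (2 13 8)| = 14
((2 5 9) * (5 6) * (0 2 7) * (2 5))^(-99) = (0 5 9 7)(2 6) = [5, 1, 6, 3, 4, 9, 2, 0, 8, 7]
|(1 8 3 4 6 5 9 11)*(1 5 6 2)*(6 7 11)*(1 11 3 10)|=24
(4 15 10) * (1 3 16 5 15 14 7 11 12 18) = (1 3 16 5 15 10 4 14 7 11 12 18) = [0, 3, 2, 16, 14, 15, 6, 11, 8, 9, 4, 12, 18, 13, 7, 10, 5, 17, 1]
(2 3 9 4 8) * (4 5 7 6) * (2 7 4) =(2 3 9 5 4 8 7 6) =[0, 1, 3, 9, 8, 4, 2, 6, 7, 5]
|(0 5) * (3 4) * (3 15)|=6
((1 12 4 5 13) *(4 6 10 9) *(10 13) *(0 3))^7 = (0 3)(1 13 6 12)(4 9 10 5) = [3, 13, 2, 0, 9, 4, 12, 7, 8, 10, 5, 11, 1, 6]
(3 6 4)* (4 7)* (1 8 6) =(1 8 6 7 4 3) =[0, 8, 2, 1, 3, 5, 7, 4, 6]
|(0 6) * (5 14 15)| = 6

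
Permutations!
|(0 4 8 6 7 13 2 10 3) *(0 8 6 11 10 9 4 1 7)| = |(0 1 7 13 2 9 4 6)(3 8 11 10)| = 8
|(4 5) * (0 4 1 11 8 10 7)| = |(0 4 5 1 11 8 10 7)| = 8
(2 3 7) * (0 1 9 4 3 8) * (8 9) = (0 1 8)(2 9 4 3 7) = [1, 8, 9, 7, 3, 5, 6, 2, 0, 4]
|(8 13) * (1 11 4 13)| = |(1 11 4 13 8)| = 5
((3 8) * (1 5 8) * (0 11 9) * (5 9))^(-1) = (0 9 1 3 8 5 11) = [9, 3, 2, 8, 4, 11, 6, 7, 5, 1, 10, 0]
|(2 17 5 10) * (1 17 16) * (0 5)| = 7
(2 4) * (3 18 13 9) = (2 4)(3 18 13 9) = [0, 1, 4, 18, 2, 5, 6, 7, 8, 3, 10, 11, 12, 9, 14, 15, 16, 17, 13]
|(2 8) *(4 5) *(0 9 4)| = |(0 9 4 5)(2 8)| = 4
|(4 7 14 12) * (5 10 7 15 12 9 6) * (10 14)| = 12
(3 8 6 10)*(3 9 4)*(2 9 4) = [0, 1, 9, 8, 3, 5, 10, 7, 6, 2, 4] = (2 9)(3 8 6 10 4)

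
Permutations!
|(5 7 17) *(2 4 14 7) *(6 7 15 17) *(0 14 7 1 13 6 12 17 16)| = |(0 14 15 16)(1 13 6)(2 4 7 12 17 5)| = 12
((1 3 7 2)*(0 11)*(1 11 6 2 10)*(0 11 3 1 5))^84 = (11) = [0, 1, 2, 3, 4, 5, 6, 7, 8, 9, 10, 11]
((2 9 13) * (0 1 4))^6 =(13) =[0, 1, 2, 3, 4, 5, 6, 7, 8, 9, 10, 11, 12, 13]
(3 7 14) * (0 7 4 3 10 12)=(0 7 14 10 12)(3 4)=[7, 1, 2, 4, 3, 5, 6, 14, 8, 9, 12, 11, 0, 13, 10]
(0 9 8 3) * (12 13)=(0 9 8 3)(12 13)=[9, 1, 2, 0, 4, 5, 6, 7, 3, 8, 10, 11, 13, 12]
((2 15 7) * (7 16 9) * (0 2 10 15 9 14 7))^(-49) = (0 9 2)(7 10 15 16 14) = [9, 1, 0, 3, 4, 5, 6, 10, 8, 2, 15, 11, 12, 13, 7, 16, 14]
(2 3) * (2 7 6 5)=(2 3 7 6 5)=[0, 1, 3, 7, 4, 2, 5, 6]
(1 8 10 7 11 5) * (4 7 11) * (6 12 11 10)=(1 8 6 12 11 5)(4 7)=[0, 8, 2, 3, 7, 1, 12, 4, 6, 9, 10, 5, 11]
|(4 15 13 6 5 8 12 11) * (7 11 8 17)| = 8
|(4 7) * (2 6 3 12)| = |(2 6 3 12)(4 7)| = 4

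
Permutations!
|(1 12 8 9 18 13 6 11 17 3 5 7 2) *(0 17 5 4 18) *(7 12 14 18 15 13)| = 60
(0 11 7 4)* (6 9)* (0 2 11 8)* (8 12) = (0 12 8)(2 11 7 4)(6 9) = [12, 1, 11, 3, 2, 5, 9, 4, 0, 6, 10, 7, 8]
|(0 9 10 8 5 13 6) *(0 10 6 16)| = 8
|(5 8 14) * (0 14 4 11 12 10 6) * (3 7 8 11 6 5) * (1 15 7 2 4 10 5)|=|(0 14 3 2 4 6)(1 15 7 8 10)(5 11 12)|=30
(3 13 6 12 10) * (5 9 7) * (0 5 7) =(0 5 9)(3 13 6 12 10) =[5, 1, 2, 13, 4, 9, 12, 7, 8, 0, 3, 11, 10, 6]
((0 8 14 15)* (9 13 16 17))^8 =(17) =[0, 1, 2, 3, 4, 5, 6, 7, 8, 9, 10, 11, 12, 13, 14, 15, 16, 17]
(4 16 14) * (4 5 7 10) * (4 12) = [0, 1, 2, 3, 16, 7, 6, 10, 8, 9, 12, 11, 4, 13, 5, 15, 14] = (4 16 14 5 7 10 12)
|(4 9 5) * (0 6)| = 6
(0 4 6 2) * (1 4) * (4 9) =(0 1 9 4 6 2) =[1, 9, 0, 3, 6, 5, 2, 7, 8, 4]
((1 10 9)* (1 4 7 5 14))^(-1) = (1 14 5 7 4 9 10) = [0, 14, 2, 3, 9, 7, 6, 4, 8, 10, 1, 11, 12, 13, 5]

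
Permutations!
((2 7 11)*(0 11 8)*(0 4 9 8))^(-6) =(0 2)(7 11) =[2, 1, 0, 3, 4, 5, 6, 11, 8, 9, 10, 7]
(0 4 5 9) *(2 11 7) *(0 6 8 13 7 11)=[4, 1, 0, 3, 5, 9, 8, 2, 13, 6, 10, 11, 12, 7]=(0 4 5 9 6 8 13 7 2)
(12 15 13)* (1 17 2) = [0, 17, 1, 3, 4, 5, 6, 7, 8, 9, 10, 11, 15, 12, 14, 13, 16, 2] = (1 17 2)(12 15 13)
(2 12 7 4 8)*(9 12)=(2 9 12 7 4 8)=[0, 1, 9, 3, 8, 5, 6, 4, 2, 12, 10, 11, 7]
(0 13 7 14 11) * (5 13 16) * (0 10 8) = (0 16 5 13 7 14 11 10 8) = [16, 1, 2, 3, 4, 13, 6, 14, 0, 9, 8, 10, 12, 7, 11, 15, 5]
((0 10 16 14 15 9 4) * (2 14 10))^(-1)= (0 4 9 15 14 2)(10 16)= [4, 1, 0, 3, 9, 5, 6, 7, 8, 15, 16, 11, 12, 13, 2, 14, 10]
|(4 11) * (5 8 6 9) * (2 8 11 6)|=|(2 8)(4 6 9 5 11)|=10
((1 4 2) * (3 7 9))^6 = (9) = [0, 1, 2, 3, 4, 5, 6, 7, 8, 9]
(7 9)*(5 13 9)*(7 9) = (5 13 7) = [0, 1, 2, 3, 4, 13, 6, 5, 8, 9, 10, 11, 12, 7]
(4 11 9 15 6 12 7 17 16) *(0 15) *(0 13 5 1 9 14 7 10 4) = (0 15 6 12 10 4 11 14 7 17 16)(1 9 13 5) = [15, 9, 2, 3, 11, 1, 12, 17, 8, 13, 4, 14, 10, 5, 7, 6, 0, 16]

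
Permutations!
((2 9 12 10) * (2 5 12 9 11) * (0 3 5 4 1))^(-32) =(0 12 1 5 4 3 10) =[12, 5, 2, 10, 3, 4, 6, 7, 8, 9, 0, 11, 1]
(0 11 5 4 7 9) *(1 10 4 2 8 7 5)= [11, 10, 8, 3, 5, 2, 6, 9, 7, 0, 4, 1]= (0 11 1 10 4 5 2 8 7 9)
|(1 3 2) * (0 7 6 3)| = 6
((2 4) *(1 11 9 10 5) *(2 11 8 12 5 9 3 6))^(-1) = (1 5 12 8)(2 6 3 11 4)(9 10) = [0, 5, 6, 11, 2, 12, 3, 7, 1, 10, 9, 4, 8]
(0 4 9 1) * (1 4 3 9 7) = (0 3 9 4 7 1) = [3, 0, 2, 9, 7, 5, 6, 1, 8, 4]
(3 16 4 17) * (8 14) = [0, 1, 2, 16, 17, 5, 6, 7, 14, 9, 10, 11, 12, 13, 8, 15, 4, 3] = (3 16 4 17)(8 14)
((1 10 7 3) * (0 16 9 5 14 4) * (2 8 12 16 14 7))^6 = (1 9 2 7 12)(3 16 10 5 8) = [0, 9, 7, 16, 4, 8, 6, 12, 3, 2, 5, 11, 1, 13, 14, 15, 10]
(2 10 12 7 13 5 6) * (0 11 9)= (0 11 9)(2 10 12 7 13 5 6)= [11, 1, 10, 3, 4, 6, 2, 13, 8, 0, 12, 9, 7, 5]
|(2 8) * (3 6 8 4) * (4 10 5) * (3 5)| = |(2 10 3 6 8)(4 5)| = 10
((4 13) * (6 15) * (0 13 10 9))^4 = (15)(0 9 10 4 13) = [9, 1, 2, 3, 13, 5, 6, 7, 8, 10, 4, 11, 12, 0, 14, 15]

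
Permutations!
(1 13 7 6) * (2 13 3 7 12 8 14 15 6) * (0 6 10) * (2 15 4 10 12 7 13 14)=(0 6 1 3 13 7 15 12 8 2 14 4 10)=[6, 3, 14, 13, 10, 5, 1, 15, 2, 9, 0, 11, 8, 7, 4, 12]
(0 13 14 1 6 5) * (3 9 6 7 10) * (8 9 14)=(0 13 8 9 6 5)(1 7 10 3 14)=[13, 7, 2, 14, 4, 0, 5, 10, 9, 6, 3, 11, 12, 8, 1]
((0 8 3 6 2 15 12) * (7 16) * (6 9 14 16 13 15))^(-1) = (0 12 15 13 7 16 14 9 3 8)(2 6) = [12, 1, 6, 8, 4, 5, 2, 16, 0, 3, 10, 11, 15, 7, 9, 13, 14]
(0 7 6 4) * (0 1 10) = [7, 10, 2, 3, 1, 5, 4, 6, 8, 9, 0] = (0 7 6 4 1 10)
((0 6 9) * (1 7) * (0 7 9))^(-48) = (9) = [0, 1, 2, 3, 4, 5, 6, 7, 8, 9]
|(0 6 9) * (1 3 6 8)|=|(0 8 1 3 6 9)|=6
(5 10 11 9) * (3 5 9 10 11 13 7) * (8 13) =(3 5 11 10 8 13 7) =[0, 1, 2, 5, 4, 11, 6, 3, 13, 9, 8, 10, 12, 7]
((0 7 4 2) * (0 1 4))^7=(0 7)(1 4 2)=[7, 4, 1, 3, 2, 5, 6, 0]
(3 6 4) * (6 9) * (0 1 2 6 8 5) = (0 1 2 6 4 3 9 8 5) = [1, 2, 6, 9, 3, 0, 4, 7, 5, 8]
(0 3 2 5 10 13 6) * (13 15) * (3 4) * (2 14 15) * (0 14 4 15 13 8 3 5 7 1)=(0 15 8 3 4 5 10 2 7 1)(6 14 13)=[15, 0, 7, 4, 5, 10, 14, 1, 3, 9, 2, 11, 12, 6, 13, 8]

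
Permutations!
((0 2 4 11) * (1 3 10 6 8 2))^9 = (11) = [0, 1, 2, 3, 4, 5, 6, 7, 8, 9, 10, 11]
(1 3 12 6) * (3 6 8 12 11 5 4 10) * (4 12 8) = [0, 6, 2, 11, 10, 12, 1, 7, 8, 9, 3, 5, 4] = (1 6)(3 11 5 12 4 10)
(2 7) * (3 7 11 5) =[0, 1, 11, 7, 4, 3, 6, 2, 8, 9, 10, 5] =(2 11 5 3 7)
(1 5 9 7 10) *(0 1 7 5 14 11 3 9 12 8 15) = (0 1 14 11 3 9 5 12 8 15)(7 10) = [1, 14, 2, 9, 4, 12, 6, 10, 15, 5, 7, 3, 8, 13, 11, 0]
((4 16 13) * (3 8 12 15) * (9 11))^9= (16)(3 8 12 15)(9 11)= [0, 1, 2, 8, 4, 5, 6, 7, 12, 11, 10, 9, 15, 13, 14, 3, 16]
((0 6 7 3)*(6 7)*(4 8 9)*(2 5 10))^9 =(10) =[0, 1, 2, 3, 4, 5, 6, 7, 8, 9, 10]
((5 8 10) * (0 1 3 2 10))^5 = (0 5 2 1 8 10 3) = [5, 8, 1, 0, 4, 2, 6, 7, 10, 9, 3]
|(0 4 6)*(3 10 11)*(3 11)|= |(11)(0 4 6)(3 10)|= 6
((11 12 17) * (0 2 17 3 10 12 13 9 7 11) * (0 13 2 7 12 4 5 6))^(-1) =(0 6 5 4 10 3 12 9 13 17 2 11 7) =[6, 1, 11, 12, 10, 4, 5, 0, 8, 13, 3, 7, 9, 17, 14, 15, 16, 2]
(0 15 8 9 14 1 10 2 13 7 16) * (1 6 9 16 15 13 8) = (0 13 7 15 1 10 2 8 16)(6 9 14) = [13, 10, 8, 3, 4, 5, 9, 15, 16, 14, 2, 11, 12, 7, 6, 1, 0]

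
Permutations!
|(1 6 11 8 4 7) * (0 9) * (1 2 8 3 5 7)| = 18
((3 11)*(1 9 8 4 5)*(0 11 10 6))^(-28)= (0 3 6 11 10)(1 8 5 9 4)= [3, 8, 2, 6, 1, 9, 11, 7, 5, 4, 0, 10]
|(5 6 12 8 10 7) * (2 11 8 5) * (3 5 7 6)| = 14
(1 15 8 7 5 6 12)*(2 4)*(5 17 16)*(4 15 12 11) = [0, 12, 15, 3, 2, 6, 11, 17, 7, 9, 10, 4, 1, 13, 14, 8, 5, 16] = (1 12)(2 15 8 7 17 16 5 6 11 4)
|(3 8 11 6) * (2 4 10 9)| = |(2 4 10 9)(3 8 11 6)| = 4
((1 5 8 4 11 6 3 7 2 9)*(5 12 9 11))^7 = (1 12 9)(2 6 7 11 3)(4 5 8) = [0, 12, 6, 2, 5, 8, 7, 11, 4, 1, 10, 3, 9]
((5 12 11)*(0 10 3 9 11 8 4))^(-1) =(0 4 8 12 5 11 9 3 10) =[4, 1, 2, 10, 8, 11, 6, 7, 12, 3, 0, 9, 5]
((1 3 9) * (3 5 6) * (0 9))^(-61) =[3, 9, 2, 6, 4, 1, 5, 7, 8, 0] =(0 3 6 5 1 9)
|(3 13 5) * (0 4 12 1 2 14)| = 6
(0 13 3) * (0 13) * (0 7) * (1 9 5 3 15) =(0 7)(1 9 5 3 13 15) =[7, 9, 2, 13, 4, 3, 6, 0, 8, 5, 10, 11, 12, 15, 14, 1]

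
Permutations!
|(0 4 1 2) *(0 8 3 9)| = |(0 4 1 2 8 3 9)| = 7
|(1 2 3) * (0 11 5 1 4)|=|(0 11 5 1 2 3 4)|=7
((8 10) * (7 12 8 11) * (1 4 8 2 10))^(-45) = (12) = [0, 1, 2, 3, 4, 5, 6, 7, 8, 9, 10, 11, 12]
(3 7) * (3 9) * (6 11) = [0, 1, 2, 7, 4, 5, 11, 9, 8, 3, 10, 6] = (3 7 9)(6 11)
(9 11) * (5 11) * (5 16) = (5 11 9 16) = [0, 1, 2, 3, 4, 11, 6, 7, 8, 16, 10, 9, 12, 13, 14, 15, 5]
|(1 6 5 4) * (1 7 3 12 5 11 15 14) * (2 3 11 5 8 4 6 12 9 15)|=|(1 12 8 4 7 11 2 3 9 15 14)(5 6)|=22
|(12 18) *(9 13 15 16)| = |(9 13 15 16)(12 18)| = 4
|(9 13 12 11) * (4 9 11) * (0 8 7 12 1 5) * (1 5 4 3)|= |(0 8 7 12 3 1 4 9 13 5)|= 10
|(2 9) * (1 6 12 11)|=4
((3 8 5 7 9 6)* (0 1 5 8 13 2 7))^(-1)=(0 5 1)(2 13 3 6 9 7)=[5, 0, 13, 6, 4, 1, 9, 2, 8, 7, 10, 11, 12, 3]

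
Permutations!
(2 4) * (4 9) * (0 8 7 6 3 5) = (0 8 7 6 3 5)(2 9 4) = [8, 1, 9, 5, 2, 0, 3, 6, 7, 4]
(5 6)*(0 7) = (0 7)(5 6) = [7, 1, 2, 3, 4, 6, 5, 0]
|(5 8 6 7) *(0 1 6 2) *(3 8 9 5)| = |(0 1 6 7 3 8 2)(5 9)| = 14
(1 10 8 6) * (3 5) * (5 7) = (1 10 8 6)(3 7 5) = [0, 10, 2, 7, 4, 3, 1, 5, 6, 9, 8]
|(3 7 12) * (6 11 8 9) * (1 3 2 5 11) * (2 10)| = 11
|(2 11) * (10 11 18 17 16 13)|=7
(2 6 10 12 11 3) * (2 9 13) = (2 6 10 12 11 3 9 13) = [0, 1, 6, 9, 4, 5, 10, 7, 8, 13, 12, 3, 11, 2]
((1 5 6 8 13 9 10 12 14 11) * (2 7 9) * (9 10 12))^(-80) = [0, 13, 12, 3, 4, 2, 7, 14, 10, 1, 11, 8, 5, 9, 6] = (1 13 9)(2 12 5)(6 7 14)(8 10 11)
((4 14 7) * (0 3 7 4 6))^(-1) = (0 6 7 3)(4 14) = [6, 1, 2, 0, 14, 5, 7, 3, 8, 9, 10, 11, 12, 13, 4]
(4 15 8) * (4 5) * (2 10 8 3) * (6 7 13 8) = (2 10 6 7 13 8 5 4 15 3) = [0, 1, 10, 2, 15, 4, 7, 13, 5, 9, 6, 11, 12, 8, 14, 3]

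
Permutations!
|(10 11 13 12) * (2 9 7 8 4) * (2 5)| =12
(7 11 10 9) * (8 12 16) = (7 11 10 9)(8 12 16) = [0, 1, 2, 3, 4, 5, 6, 11, 12, 7, 9, 10, 16, 13, 14, 15, 8]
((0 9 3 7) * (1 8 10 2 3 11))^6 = (0 2 1)(3 8 9)(7 10 11) = [2, 0, 1, 8, 4, 5, 6, 10, 9, 3, 11, 7]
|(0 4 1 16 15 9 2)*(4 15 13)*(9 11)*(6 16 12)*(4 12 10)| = |(0 15 11 9 2)(1 10 4)(6 16 13 12)| = 60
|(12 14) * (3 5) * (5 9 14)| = |(3 9 14 12 5)| = 5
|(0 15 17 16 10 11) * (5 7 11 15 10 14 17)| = |(0 10 15 5 7 11)(14 17 16)| = 6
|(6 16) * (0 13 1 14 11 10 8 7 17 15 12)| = 22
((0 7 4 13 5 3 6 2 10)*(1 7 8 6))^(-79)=[8, 3, 10, 5, 7, 13, 2, 1, 6, 9, 0, 11, 12, 4]=(0 8 6 2 10)(1 3 5 13 4 7)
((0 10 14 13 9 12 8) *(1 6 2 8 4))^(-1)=(0 8 2 6 1 4 12 9 13 14 10)=[8, 4, 6, 3, 12, 5, 1, 7, 2, 13, 0, 11, 9, 14, 10]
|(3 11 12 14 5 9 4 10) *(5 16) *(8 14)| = |(3 11 12 8 14 16 5 9 4 10)| = 10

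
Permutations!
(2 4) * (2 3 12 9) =(2 4 3 12 9) =[0, 1, 4, 12, 3, 5, 6, 7, 8, 2, 10, 11, 9]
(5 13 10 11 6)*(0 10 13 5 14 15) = (0 10 11 6 14 15) = [10, 1, 2, 3, 4, 5, 14, 7, 8, 9, 11, 6, 12, 13, 15, 0]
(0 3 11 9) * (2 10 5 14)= [3, 1, 10, 11, 4, 14, 6, 7, 8, 0, 5, 9, 12, 13, 2]= (0 3 11 9)(2 10 5 14)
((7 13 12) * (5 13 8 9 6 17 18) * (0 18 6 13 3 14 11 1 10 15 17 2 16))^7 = [10, 0, 11, 6, 4, 17, 14, 9, 13, 12, 18, 16, 8, 7, 2, 5, 1, 3, 15] = (0 10 18 15 5 17 3 6 14 2 11 16 1)(7 9 12 8 13)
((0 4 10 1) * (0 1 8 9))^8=(0 8 4 9 10)=[8, 1, 2, 3, 9, 5, 6, 7, 4, 10, 0]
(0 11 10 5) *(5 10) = (0 11 5) = [11, 1, 2, 3, 4, 0, 6, 7, 8, 9, 10, 5]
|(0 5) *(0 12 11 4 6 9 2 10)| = 9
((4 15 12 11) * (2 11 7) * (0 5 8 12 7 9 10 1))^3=(0 12 1 8 10 5 9)(2 15 11 7 4)=[12, 8, 15, 3, 2, 9, 6, 4, 10, 0, 5, 7, 1, 13, 14, 11]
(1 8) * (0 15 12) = (0 15 12)(1 8) = [15, 8, 2, 3, 4, 5, 6, 7, 1, 9, 10, 11, 0, 13, 14, 12]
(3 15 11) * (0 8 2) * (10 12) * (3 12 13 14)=(0 8 2)(3 15 11 12 10 13 14)=[8, 1, 0, 15, 4, 5, 6, 7, 2, 9, 13, 12, 10, 14, 3, 11]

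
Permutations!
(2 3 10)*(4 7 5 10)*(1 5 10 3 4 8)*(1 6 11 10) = [0, 5, 4, 8, 7, 3, 11, 1, 6, 9, 2, 10] = (1 5 3 8 6 11 10 2 4 7)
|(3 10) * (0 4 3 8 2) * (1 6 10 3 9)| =|(0 4 9 1 6 10 8 2)| =8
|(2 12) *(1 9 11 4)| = 4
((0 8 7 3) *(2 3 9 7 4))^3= (0 2 8 3 4)(7 9)= [2, 1, 8, 4, 0, 5, 6, 9, 3, 7]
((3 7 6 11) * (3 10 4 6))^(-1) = (3 7)(4 10 11 6) = [0, 1, 2, 7, 10, 5, 4, 3, 8, 9, 11, 6]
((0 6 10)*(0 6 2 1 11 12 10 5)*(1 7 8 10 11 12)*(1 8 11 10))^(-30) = (12) = [0, 1, 2, 3, 4, 5, 6, 7, 8, 9, 10, 11, 12]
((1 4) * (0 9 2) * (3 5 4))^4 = (0 9 2) = [9, 1, 0, 3, 4, 5, 6, 7, 8, 2]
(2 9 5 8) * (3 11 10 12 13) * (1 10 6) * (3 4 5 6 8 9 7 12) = (1 10 3 11 8 2 7 12 13 4 5 9 6) = [0, 10, 7, 11, 5, 9, 1, 12, 2, 6, 3, 8, 13, 4]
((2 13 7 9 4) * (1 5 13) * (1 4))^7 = (1 13 9 5 7)(2 4) = [0, 13, 4, 3, 2, 7, 6, 1, 8, 5, 10, 11, 12, 9]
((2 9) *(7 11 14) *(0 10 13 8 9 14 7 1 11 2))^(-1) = [9, 14, 7, 3, 4, 5, 6, 11, 13, 8, 0, 1, 12, 10, 2] = (0 9 8 13 10)(1 14 2 7 11)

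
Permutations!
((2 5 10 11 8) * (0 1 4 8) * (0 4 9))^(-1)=(0 9 1)(2 8 4 11 10 5)=[9, 0, 8, 3, 11, 2, 6, 7, 4, 1, 5, 10]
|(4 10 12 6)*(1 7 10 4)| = |(1 7 10 12 6)| = 5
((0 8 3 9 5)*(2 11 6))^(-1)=(0 5 9 3 8)(2 6 11)=[5, 1, 6, 8, 4, 9, 11, 7, 0, 3, 10, 2]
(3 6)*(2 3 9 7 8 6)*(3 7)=(2 7 8 6 9 3)=[0, 1, 7, 2, 4, 5, 9, 8, 6, 3]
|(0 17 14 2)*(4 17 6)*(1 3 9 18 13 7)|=|(0 6 4 17 14 2)(1 3 9 18 13 7)|=6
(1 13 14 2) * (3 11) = [0, 13, 1, 11, 4, 5, 6, 7, 8, 9, 10, 3, 12, 14, 2] = (1 13 14 2)(3 11)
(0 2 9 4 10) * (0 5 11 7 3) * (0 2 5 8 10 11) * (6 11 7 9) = (0 5)(2 6 11 9 4 7 3)(8 10) = [5, 1, 6, 2, 7, 0, 11, 3, 10, 4, 8, 9]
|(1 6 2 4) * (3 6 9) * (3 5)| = |(1 9 5 3 6 2 4)| = 7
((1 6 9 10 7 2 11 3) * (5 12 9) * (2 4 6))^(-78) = (1 11)(2 3)(4 7 10 9 12 5 6) = [0, 11, 3, 2, 7, 6, 4, 10, 8, 12, 9, 1, 5]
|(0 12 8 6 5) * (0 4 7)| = 7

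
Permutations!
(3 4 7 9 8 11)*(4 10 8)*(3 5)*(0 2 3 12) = (0 2 3 10 8 11 5 12)(4 7 9) = [2, 1, 3, 10, 7, 12, 6, 9, 11, 4, 8, 5, 0]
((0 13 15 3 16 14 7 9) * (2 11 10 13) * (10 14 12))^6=(16)=[0, 1, 2, 3, 4, 5, 6, 7, 8, 9, 10, 11, 12, 13, 14, 15, 16]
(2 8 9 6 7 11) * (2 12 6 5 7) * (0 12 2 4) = (0 12 6 4)(2 8 9 5 7 11) = [12, 1, 8, 3, 0, 7, 4, 11, 9, 5, 10, 2, 6]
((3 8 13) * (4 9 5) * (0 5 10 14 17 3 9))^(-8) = [5, 1, 2, 17, 0, 4, 6, 7, 3, 13, 9, 11, 12, 8, 10, 15, 16, 14] = (0 5 4)(3 17 14 10 9 13 8)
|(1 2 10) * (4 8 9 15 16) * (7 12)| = |(1 2 10)(4 8 9 15 16)(7 12)| = 30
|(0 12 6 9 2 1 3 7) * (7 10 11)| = |(0 12 6 9 2 1 3 10 11 7)| = 10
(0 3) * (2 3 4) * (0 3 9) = (0 4 2 9) = [4, 1, 9, 3, 2, 5, 6, 7, 8, 0]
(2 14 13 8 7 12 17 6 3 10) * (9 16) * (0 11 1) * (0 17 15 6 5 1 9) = (0 11 9 16)(1 17 5)(2 14 13 8 7 12 15 6 3 10) = [11, 17, 14, 10, 4, 1, 3, 12, 7, 16, 2, 9, 15, 8, 13, 6, 0, 5]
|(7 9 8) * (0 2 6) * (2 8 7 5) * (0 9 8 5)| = 7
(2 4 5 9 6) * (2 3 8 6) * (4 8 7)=(2 8 6 3 7 4 5 9)=[0, 1, 8, 7, 5, 9, 3, 4, 6, 2]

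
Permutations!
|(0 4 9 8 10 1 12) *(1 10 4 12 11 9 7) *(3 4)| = |(0 12)(1 11 9 8 3 4 7)| = 14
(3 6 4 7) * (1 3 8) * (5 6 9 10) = [0, 3, 2, 9, 7, 6, 4, 8, 1, 10, 5] = (1 3 9 10 5 6 4 7 8)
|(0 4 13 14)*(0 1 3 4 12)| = |(0 12)(1 3 4 13 14)| = 10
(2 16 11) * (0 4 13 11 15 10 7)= (0 4 13 11 2 16 15 10 7)= [4, 1, 16, 3, 13, 5, 6, 0, 8, 9, 7, 2, 12, 11, 14, 10, 15]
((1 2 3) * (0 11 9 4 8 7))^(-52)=[9, 3, 1, 2, 7, 5, 6, 11, 0, 8, 10, 4]=(0 9 8)(1 3 2)(4 7 11)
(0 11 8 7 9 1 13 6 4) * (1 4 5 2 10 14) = [11, 13, 10, 3, 0, 2, 5, 9, 7, 4, 14, 8, 12, 6, 1] = (0 11 8 7 9 4)(1 13 6 5 2 10 14)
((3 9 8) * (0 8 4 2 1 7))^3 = (0 9 1 8 4 7 3 2) = [9, 8, 0, 2, 7, 5, 6, 3, 4, 1]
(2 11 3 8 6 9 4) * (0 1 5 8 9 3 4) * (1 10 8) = [10, 5, 11, 9, 2, 1, 3, 7, 6, 0, 8, 4] = (0 10 8 6 3 9)(1 5)(2 11 4)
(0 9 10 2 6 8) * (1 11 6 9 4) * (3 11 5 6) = [4, 5, 9, 11, 1, 6, 8, 7, 0, 10, 2, 3] = (0 4 1 5 6 8)(2 9 10)(3 11)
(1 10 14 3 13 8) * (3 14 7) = [0, 10, 2, 13, 4, 5, 6, 3, 1, 9, 7, 11, 12, 8, 14] = (14)(1 10 7 3 13 8)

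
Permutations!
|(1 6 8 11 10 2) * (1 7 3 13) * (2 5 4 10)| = |(1 6 8 11 2 7 3 13)(4 10 5)| = 24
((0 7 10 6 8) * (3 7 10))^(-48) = (10) = [0, 1, 2, 3, 4, 5, 6, 7, 8, 9, 10]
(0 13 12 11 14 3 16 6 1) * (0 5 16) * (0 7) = (0 13 12 11 14 3 7)(1 5 16 6) = [13, 5, 2, 7, 4, 16, 1, 0, 8, 9, 10, 14, 11, 12, 3, 15, 6]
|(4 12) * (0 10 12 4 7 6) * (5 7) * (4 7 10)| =12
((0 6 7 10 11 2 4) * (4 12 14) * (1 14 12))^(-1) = (0 4 14 1 2 11 10 7 6) = [4, 2, 11, 3, 14, 5, 0, 6, 8, 9, 7, 10, 12, 13, 1]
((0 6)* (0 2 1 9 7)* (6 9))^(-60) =(9) =[0, 1, 2, 3, 4, 5, 6, 7, 8, 9]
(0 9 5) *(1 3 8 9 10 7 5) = (0 10 7 5)(1 3 8 9) = [10, 3, 2, 8, 4, 0, 6, 5, 9, 1, 7]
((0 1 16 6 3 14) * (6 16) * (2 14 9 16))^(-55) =(0 1 6 3 9 16 2 14) =[1, 6, 14, 9, 4, 5, 3, 7, 8, 16, 10, 11, 12, 13, 0, 15, 2]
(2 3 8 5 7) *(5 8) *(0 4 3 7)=[4, 1, 7, 5, 3, 0, 6, 2, 8]=(8)(0 4 3 5)(2 7)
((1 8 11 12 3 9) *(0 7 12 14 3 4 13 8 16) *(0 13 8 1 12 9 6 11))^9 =(16)(0 12)(3 6 11 14)(4 7)(8 9) =[12, 1, 2, 6, 7, 5, 11, 4, 9, 8, 10, 14, 0, 13, 3, 15, 16]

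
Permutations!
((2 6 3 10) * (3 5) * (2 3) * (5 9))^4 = (10) = [0, 1, 2, 3, 4, 5, 6, 7, 8, 9, 10]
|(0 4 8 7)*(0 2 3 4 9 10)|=15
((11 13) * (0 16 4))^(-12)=(16)=[0, 1, 2, 3, 4, 5, 6, 7, 8, 9, 10, 11, 12, 13, 14, 15, 16]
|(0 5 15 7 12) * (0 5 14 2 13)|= 4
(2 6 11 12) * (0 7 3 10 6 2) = (0 7 3 10 6 11 12) = [7, 1, 2, 10, 4, 5, 11, 3, 8, 9, 6, 12, 0]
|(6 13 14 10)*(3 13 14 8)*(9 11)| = 6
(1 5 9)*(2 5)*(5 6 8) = (1 2 6 8 5 9) = [0, 2, 6, 3, 4, 9, 8, 7, 5, 1]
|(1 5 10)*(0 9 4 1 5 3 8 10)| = 8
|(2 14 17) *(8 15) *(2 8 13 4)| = 7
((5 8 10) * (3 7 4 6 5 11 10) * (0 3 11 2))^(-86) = (0 6 10 7 8)(2 4 11 3 5) = [6, 1, 4, 5, 11, 2, 10, 8, 0, 9, 7, 3]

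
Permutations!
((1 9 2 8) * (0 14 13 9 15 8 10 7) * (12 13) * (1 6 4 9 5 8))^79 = (0 4 12 2 5 7 6 14 9 13 10 8)(1 15) = [4, 15, 5, 3, 12, 7, 14, 6, 0, 13, 8, 11, 2, 10, 9, 1]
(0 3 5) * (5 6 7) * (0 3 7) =(0 7 5 3 6) =[7, 1, 2, 6, 4, 3, 0, 5]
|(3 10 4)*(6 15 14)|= 3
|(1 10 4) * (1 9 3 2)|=|(1 10 4 9 3 2)|=6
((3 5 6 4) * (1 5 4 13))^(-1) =[0, 13, 2, 4, 3, 1, 5, 7, 8, 9, 10, 11, 12, 6] =(1 13 6 5)(3 4)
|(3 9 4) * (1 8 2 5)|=12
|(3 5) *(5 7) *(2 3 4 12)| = |(2 3 7 5 4 12)| = 6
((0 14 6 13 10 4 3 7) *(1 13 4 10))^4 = (0 3 6)(4 14 7) = [3, 1, 2, 6, 14, 5, 0, 4, 8, 9, 10, 11, 12, 13, 7]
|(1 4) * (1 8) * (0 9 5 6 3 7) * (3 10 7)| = |(0 9 5 6 10 7)(1 4 8)| = 6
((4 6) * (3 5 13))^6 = (13) = [0, 1, 2, 3, 4, 5, 6, 7, 8, 9, 10, 11, 12, 13]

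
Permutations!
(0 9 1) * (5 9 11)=(0 11 5 9 1)=[11, 0, 2, 3, 4, 9, 6, 7, 8, 1, 10, 5]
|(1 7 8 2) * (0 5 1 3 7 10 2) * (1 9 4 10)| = |(0 5 9 4 10 2 3 7 8)| = 9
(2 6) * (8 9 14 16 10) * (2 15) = (2 6 15)(8 9 14 16 10) = [0, 1, 6, 3, 4, 5, 15, 7, 9, 14, 8, 11, 12, 13, 16, 2, 10]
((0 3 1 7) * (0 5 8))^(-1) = (0 8 5 7 1 3) = [8, 3, 2, 0, 4, 7, 6, 1, 5]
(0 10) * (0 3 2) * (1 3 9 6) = (0 10 9 6 1 3 2) = [10, 3, 0, 2, 4, 5, 1, 7, 8, 6, 9]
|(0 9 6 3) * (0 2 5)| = |(0 9 6 3 2 5)| = 6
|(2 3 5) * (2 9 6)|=5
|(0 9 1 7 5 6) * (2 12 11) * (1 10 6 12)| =12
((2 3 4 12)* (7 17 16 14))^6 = [0, 1, 4, 12, 2, 5, 6, 16, 8, 9, 10, 11, 3, 13, 17, 15, 7, 14] = (2 4)(3 12)(7 16)(14 17)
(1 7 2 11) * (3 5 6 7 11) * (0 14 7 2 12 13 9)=[14, 11, 3, 5, 4, 6, 2, 12, 8, 0, 10, 1, 13, 9, 7]=(0 14 7 12 13 9)(1 11)(2 3 5 6)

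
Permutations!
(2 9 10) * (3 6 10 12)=(2 9 12 3 6 10)=[0, 1, 9, 6, 4, 5, 10, 7, 8, 12, 2, 11, 3]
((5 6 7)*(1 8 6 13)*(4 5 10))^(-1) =(1 13 5 4 10 7 6 8) =[0, 13, 2, 3, 10, 4, 8, 6, 1, 9, 7, 11, 12, 5]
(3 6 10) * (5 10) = (3 6 5 10) = [0, 1, 2, 6, 4, 10, 5, 7, 8, 9, 3]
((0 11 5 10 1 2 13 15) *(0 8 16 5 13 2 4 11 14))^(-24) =[0, 13, 2, 3, 15, 4, 6, 7, 10, 9, 11, 8, 12, 16, 14, 5, 1] =(1 13 16)(4 15 5)(8 10 11)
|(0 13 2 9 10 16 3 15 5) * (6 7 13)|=|(0 6 7 13 2 9 10 16 3 15 5)|=11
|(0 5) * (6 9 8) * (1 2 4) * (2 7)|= 12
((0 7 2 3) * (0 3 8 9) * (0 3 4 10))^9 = (0 7 2 8 9 3 4 10) = [7, 1, 8, 4, 10, 5, 6, 2, 9, 3, 0]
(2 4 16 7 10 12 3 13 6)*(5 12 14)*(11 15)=(2 4 16 7 10 14 5 12 3 13 6)(11 15)=[0, 1, 4, 13, 16, 12, 2, 10, 8, 9, 14, 15, 3, 6, 5, 11, 7]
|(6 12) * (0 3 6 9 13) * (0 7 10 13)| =|(0 3 6 12 9)(7 10 13)| =15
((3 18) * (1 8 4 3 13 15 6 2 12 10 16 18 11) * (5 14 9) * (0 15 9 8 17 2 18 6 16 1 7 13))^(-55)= (18)(3 4 8 14 5 9 13 7 11)= [0, 1, 2, 4, 8, 9, 6, 11, 14, 13, 10, 3, 12, 7, 5, 15, 16, 17, 18]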